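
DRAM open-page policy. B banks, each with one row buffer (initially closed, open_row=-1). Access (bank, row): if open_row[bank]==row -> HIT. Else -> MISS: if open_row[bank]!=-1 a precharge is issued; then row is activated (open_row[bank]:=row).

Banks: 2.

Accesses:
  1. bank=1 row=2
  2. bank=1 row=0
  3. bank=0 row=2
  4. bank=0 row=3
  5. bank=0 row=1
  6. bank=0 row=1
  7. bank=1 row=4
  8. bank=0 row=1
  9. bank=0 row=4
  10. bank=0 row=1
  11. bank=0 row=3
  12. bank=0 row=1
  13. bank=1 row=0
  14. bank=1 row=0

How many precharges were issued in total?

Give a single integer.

Answer: 9

Derivation:
Acc 1: bank1 row2 -> MISS (open row2); precharges=0
Acc 2: bank1 row0 -> MISS (open row0); precharges=1
Acc 3: bank0 row2 -> MISS (open row2); precharges=1
Acc 4: bank0 row3 -> MISS (open row3); precharges=2
Acc 5: bank0 row1 -> MISS (open row1); precharges=3
Acc 6: bank0 row1 -> HIT
Acc 7: bank1 row4 -> MISS (open row4); precharges=4
Acc 8: bank0 row1 -> HIT
Acc 9: bank0 row4 -> MISS (open row4); precharges=5
Acc 10: bank0 row1 -> MISS (open row1); precharges=6
Acc 11: bank0 row3 -> MISS (open row3); precharges=7
Acc 12: bank0 row1 -> MISS (open row1); precharges=8
Acc 13: bank1 row0 -> MISS (open row0); precharges=9
Acc 14: bank1 row0 -> HIT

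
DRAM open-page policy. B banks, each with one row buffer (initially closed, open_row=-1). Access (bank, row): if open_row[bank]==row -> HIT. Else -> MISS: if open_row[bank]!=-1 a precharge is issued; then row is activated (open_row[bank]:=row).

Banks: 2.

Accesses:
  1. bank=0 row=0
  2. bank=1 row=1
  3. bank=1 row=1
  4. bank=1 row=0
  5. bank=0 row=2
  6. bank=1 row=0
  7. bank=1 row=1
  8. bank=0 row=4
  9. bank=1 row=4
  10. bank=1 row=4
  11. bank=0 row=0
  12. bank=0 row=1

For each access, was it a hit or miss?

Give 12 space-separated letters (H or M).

Answer: M M H M M H M M M H M M

Derivation:
Acc 1: bank0 row0 -> MISS (open row0); precharges=0
Acc 2: bank1 row1 -> MISS (open row1); precharges=0
Acc 3: bank1 row1 -> HIT
Acc 4: bank1 row0 -> MISS (open row0); precharges=1
Acc 5: bank0 row2 -> MISS (open row2); precharges=2
Acc 6: bank1 row0 -> HIT
Acc 7: bank1 row1 -> MISS (open row1); precharges=3
Acc 8: bank0 row4 -> MISS (open row4); precharges=4
Acc 9: bank1 row4 -> MISS (open row4); precharges=5
Acc 10: bank1 row4 -> HIT
Acc 11: bank0 row0 -> MISS (open row0); precharges=6
Acc 12: bank0 row1 -> MISS (open row1); precharges=7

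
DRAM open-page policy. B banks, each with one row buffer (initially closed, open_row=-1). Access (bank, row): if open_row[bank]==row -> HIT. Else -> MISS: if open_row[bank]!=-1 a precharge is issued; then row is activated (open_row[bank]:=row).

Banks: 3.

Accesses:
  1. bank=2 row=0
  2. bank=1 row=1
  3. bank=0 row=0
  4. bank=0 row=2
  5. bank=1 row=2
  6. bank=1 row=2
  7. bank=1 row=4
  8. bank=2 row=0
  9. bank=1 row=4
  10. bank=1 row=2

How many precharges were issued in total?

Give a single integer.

Answer: 4

Derivation:
Acc 1: bank2 row0 -> MISS (open row0); precharges=0
Acc 2: bank1 row1 -> MISS (open row1); precharges=0
Acc 3: bank0 row0 -> MISS (open row0); precharges=0
Acc 4: bank0 row2 -> MISS (open row2); precharges=1
Acc 5: bank1 row2 -> MISS (open row2); precharges=2
Acc 6: bank1 row2 -> HIT
Acc 7: bank1 row4 -> MISS (open row4); precharges=3
Acc 8: bank2 row0 -> HIT
Acc 9: bank1 row4 -> HIT
Acc 10: bank1 row2 -> MISS (open row2); precharges=4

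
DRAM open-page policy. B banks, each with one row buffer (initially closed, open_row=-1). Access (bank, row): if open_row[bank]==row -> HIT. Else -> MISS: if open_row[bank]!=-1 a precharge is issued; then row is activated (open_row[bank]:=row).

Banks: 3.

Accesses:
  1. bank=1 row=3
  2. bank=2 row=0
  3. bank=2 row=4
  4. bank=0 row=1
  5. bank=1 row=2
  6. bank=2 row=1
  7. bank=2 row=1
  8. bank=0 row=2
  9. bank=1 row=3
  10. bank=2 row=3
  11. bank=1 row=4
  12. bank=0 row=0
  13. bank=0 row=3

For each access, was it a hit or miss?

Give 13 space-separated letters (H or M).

Answer: M M M M M M H M M M M M M

Derivation:
Acc 1: bank1 row3 -> MISS (open row3); precharges=0
Acc 2: bank2 row0 -> MISS (open row0); precharges=0
Acc 3: bank2 row4 -> MISS (open row4); precharges=1
Acc 4: bank0 row1 -> MISS (open row1); precharges=1
Acc 5: bank1 row2 -> MISS (open row2); precharges=2
Acc 6: bank2 row1 -> MISS (open row1); precharges=3
Acc 7: bank2 row1 -> HIT
Acc 8: bank0 row2 -> MISS (open row2); precharges=4
Acc 9: bank1 row3 -> MISS (open row3); precharges=5
Acc 10: bank2 row3 -> MISS (open row3); precharges=6
Acc 11: bank1 row4 -> MISS (open row4); precharges=7
Acc 12: bank0 row0 -> MISS (open row0); precharges=8
Acc 13: bank0 row3 -> MISS (open row3); precharges=9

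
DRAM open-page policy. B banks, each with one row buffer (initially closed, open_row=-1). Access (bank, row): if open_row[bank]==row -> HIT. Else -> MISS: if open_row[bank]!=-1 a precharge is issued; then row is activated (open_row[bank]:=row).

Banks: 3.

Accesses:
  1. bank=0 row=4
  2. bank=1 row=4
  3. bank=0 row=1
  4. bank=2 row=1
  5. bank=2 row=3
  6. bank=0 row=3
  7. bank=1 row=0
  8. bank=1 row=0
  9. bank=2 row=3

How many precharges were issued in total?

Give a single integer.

Acc 1: bank0 row4 -> MISS (open row4); precharges=0
Acc 2: bank1 row4 -> MISS (open row4); precharges=0
Acc 3: bank0 row1 -> MISS (open row1); precharges=1
Acc 4: bank2 row1 -> MISS (open row1); precharges=1
Acc 5: bank2 row3 -> MISS (open row3); precharges=2
Acc 6: bank0 row3 -> MISS (open row3); precharges=3
Acc 7: bank1 row0 -> MISS (open row0); precharges=4
Acc 8: bank1 row0 -> HIT
Acc 9: bank2 row3 -> HIT

Answer: 4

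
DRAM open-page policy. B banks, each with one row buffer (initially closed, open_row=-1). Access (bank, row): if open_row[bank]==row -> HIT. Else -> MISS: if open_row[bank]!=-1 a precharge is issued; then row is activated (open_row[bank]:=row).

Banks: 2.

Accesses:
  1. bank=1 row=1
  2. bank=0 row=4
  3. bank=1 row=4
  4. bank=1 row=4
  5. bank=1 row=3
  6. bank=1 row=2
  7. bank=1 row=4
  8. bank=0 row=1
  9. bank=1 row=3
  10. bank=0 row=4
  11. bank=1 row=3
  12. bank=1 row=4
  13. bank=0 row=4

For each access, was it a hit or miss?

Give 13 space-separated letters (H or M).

Answer: M M M H M M M M M M H M H

Derivation:
Acc 1: bank1 row1 -> MISS (open row1); precharges=0
Acc 2: bank0 row4 -> MISS (open row4); precharges=0
Acc 3: bank1 row4 -> MISS (open row4); precharges=1
Acc 4: bank1 row4 -> HIT
Acc 5: bank1 row3 -> MISS (open row3); precharges=2
Acc 6: bank1 row2 -> MISS (open row2); precharges=3
Acc 7: bank1 row4 -> MISS (open row4); precharges=4
Acc 8: bank0 row1 -> MISS (open row1); precharges=5
Acc 9: bank1 row3 -> MISS (open row3); precharges=6
Acc 10: bank0 row4 -> MISS (open row4); precharges=7
Acc 11: bank1 row3 -> HIT
Acc 12: bank1 row4 -> MISS (open row4); precharges=8
Acc 13: bank0 row4 -> HIT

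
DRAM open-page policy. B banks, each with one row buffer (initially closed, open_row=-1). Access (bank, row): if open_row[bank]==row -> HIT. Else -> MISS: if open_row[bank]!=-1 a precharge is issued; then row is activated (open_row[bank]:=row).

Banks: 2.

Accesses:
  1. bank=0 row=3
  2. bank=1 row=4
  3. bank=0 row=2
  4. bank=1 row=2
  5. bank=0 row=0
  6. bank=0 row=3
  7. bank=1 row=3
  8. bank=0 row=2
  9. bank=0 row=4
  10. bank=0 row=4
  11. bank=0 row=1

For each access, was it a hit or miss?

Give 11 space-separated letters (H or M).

Acc 1: bank0 row3 -> MISS (open row3); precharges=0
Acc 2: bank1 row4 -> MISS (open row4); precharges=0
Acc 3: bank0 row2 -> MISS (open row2); precharges=1
Acc 4: bank1 row2 -> MISS (open row2); precharges=2
Acc 5: bank0 row0 -> MISS (open row0); precharges=3
Acc 6: bank0 row3 -> MISS (open row3); precharges=4
Acc 7: bank1 row3 -> MISS (open row3); precharges=5
Acc 8: bank0 row2 -> MISS (open row2); precharges=6
Acc 9: bank0 row4 -> MISS (open row4); precharges=7
Acc 10: bank0 row4 -> HIT
Acc 11: bank0 row1 -> MISS (open row1); precharges=8

Answer: M M M M M M M M M H M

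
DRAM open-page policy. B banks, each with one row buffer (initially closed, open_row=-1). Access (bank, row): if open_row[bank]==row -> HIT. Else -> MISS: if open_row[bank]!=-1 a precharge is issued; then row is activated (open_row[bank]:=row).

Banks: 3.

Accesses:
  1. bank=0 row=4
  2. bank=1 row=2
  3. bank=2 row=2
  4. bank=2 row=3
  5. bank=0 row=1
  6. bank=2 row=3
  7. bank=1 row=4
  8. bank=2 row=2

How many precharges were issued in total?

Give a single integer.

Acc 1: bank0 row4 -> MISS (open row4); precharges=0
Acc 2: bank1 row2 -> MISS (open row2); precharges=0
Acc 3: bank2 row2 -> MISS (open row2); precharges=0
Acc 4: bank2 row3 -> MISS (open row3); precharges=1
Acc 5: bank0 row1 -> MISS (open row1); precharges=2
Acc 6: bank2 row3 -> HIT
Acc 7: bank1 row4 -> MISS (open row4); precharges=3
Acc 8: bank2 row2 -> MISS (open row2); precharges=4

Answer: 4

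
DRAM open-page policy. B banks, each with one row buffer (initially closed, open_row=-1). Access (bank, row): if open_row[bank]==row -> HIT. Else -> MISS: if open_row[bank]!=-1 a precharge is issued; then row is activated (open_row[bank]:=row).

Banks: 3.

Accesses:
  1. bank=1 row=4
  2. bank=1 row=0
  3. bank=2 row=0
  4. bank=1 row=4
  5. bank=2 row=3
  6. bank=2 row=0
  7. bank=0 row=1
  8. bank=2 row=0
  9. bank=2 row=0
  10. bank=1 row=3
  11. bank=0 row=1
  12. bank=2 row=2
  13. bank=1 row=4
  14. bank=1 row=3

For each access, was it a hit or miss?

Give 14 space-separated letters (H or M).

Acc 1: bank1 row4 -> MISS (open row4); precharges=0
Acc 2: bank1 row0 -> MISS (open row0); precharges=1
Acc 3: bank2 row0 -> MISS (open row0); precharges=1
Acc 4: bank1 row4 -> MISS (open row4); precharges=2
Acc 5: bank2 row3 -> MISS (open row3); precharges=3
Acc 6: bank2 row0 -> MISS (open row0); precharges=4
Acc 7: bank0 row1 -> MISS (open row1); precharges=4
Acc 8: bank2 row0 -> HIT
Acc 9: bank2 row0 -> HIT
Acc 10: bank1 row3 -> MISS (open row3); precharges=5
Acc 11: bank0 row1 -> HIT
Acc 12: bank2 row2 -> MISS (open row2); precharges=6
Acc 13: bank1 row4 -> MISS (open row4); precharges=7
Acc 14: bank1 row3 -> MISS (open row3); precharges=8

Answer: M M M M M M M H H M H M M M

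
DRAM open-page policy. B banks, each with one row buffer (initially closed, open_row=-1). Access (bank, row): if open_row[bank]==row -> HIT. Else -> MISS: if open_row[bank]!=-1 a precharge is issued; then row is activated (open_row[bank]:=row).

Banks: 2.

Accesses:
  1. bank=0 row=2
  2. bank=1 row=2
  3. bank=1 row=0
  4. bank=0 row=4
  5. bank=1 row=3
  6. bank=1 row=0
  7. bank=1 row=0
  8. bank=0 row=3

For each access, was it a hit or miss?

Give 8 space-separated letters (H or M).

Acc 1: bank0 row2 -> MISS (open row2); precharges=0
Acc 2: bank1 row2 -> MISS (open row2); precharges=0
Acc 3: bank1 row0 -> MISS (open row0); precharges=1
Acc 4: bank0 row4 -> MISS (open row4); precharges=2
Acc 5: bank1 row3 -> MISS (open row3); precharges=3
Acc 6: bank1 row0 -> MISS (open row0); precharges=4
Acc 7: bank1 row0 -> HIT
Acc 8: bank0 row3 -> MISS (open row3); precharges=5

Answer: M M M M M M H M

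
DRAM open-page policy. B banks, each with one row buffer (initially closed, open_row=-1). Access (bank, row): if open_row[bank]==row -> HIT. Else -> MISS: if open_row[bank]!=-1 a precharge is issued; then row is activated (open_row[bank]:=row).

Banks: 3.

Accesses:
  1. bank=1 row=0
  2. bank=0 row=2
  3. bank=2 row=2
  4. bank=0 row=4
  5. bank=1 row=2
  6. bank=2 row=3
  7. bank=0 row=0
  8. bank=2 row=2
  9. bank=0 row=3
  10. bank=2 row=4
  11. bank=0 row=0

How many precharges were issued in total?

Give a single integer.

Acc 1: bank1 row0 -> MISS (open row0); precharges=0
Acc 2: bank0 row2 -> MISS (open row2); precharges=0
Acc 3: bank2 row2 -> MISS (open row2); precharges=0
Acc 4: bank0 row4 -> MISS (open row4); precharges=1
Acc 5: bank1 row2 -> MISS (open row2); precharges=2
Acc 6: bank2 row3 -> MISS (open row3); precharges=3
Acc 7: bank0 row0 -> MISS (open row0); precharges=4
Acc 8: bank2 row2 -> MISS (open row2); precharges=5
Acc 9: bank0 row3 -> MISS (open row3); precharges=6
Acc 10: bank2 row4 -> MISS (open row4); precharges=7
Acc 11: bank0 row0 -> MISS (open row0); precharges=8

Answer: 8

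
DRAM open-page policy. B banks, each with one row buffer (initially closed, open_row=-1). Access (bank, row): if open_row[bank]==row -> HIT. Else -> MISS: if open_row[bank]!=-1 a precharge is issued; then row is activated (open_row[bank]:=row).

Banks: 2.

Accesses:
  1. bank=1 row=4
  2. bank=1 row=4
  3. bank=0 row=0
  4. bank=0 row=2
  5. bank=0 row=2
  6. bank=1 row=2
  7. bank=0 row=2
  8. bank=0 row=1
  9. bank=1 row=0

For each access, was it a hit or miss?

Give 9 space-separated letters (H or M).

Answer: M H M M H M H M M

Derivation:
Acc 1: bank1 row4 -> MISS (open row4); precharges=0
Acc 2: bank1 row4 -> HIT
Acc 3: bank0 row0 -> MISS (open row0); precharges=0
Acc 4: bank0 row2 -> MISS (open row2); precharges=1
Acc 5: bank0 row2 -> HIT
Acc 6: bank1 row2 -> MISS (open row2); precharges=2
Acc 7: bank0 row2 -> HIT
Acc 8: bank0 row1 -> MISS (open row1); precharges=3
Acc 9: bank1 row0 -> MISS (open row0); precharges=4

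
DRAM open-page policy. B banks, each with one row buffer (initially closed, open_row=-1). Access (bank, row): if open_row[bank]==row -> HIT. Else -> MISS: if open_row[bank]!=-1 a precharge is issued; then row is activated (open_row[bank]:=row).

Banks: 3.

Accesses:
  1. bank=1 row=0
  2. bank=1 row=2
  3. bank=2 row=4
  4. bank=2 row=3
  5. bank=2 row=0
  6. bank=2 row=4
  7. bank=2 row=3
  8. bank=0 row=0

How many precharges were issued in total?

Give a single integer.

Acc 1: bank1 row0 -> MISS (open row0); precharges=0
Acc 2: bank1 row2 -> MISS (open row2); precharges=1
Acc 3: bank2 row4 -> MISS (open row4); precharges=1
Acc 4: bank2 row3 -> MISS (open row3); precharges=2
Acc 5: bank2 row0 -> MISS (open row0); precharges=3
Acc 6: bank2 row4 -> MISS (open row4); precharges=4
Acc 7: bank2 row3 -> MISS (open row3); precharges=5
Acc 8: bank0 row0 -> MISS (open row0); precharges=5

Answer: 5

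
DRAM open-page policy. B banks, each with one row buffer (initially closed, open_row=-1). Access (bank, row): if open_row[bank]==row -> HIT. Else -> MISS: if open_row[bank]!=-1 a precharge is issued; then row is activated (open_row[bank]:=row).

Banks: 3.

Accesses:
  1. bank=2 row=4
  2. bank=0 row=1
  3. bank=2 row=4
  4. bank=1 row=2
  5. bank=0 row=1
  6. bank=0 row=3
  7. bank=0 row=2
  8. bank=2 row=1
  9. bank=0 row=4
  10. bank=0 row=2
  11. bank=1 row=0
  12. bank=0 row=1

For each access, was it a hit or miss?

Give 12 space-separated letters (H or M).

Answer: M M H M H M M M M M M M

Derivation:
Acc 1: bank2 row4 -> MISS (open row4); precharges=0
Acc 2: bank0 row1 -> MISS (open row1); precharges=0
Acc 3: bank2 row4 -> HIT
Acc 4: bank1 row2 -> MISS (open row2); precharges=0
Acc 5: bank0 row1 -> HIT
Acc 6: bank0 row3 -> MISS (open row3); precharges=1
Acc 7: bank0 row2 -> MISS (open row2); precharges=2
Acc 8: bank2 row1 -> MISS (open row1); precharges=3
Acc 9: bank0 row4 -> MISS (open row4); precharges=4
Acc 10: bank0 row2 -> MISS (open row2); precharges=5
Acc 11: bank1 row0 -> MISS (open row0); precharges=6
Acc 12: bank0 row1 -> MISS (open row1); precharges=7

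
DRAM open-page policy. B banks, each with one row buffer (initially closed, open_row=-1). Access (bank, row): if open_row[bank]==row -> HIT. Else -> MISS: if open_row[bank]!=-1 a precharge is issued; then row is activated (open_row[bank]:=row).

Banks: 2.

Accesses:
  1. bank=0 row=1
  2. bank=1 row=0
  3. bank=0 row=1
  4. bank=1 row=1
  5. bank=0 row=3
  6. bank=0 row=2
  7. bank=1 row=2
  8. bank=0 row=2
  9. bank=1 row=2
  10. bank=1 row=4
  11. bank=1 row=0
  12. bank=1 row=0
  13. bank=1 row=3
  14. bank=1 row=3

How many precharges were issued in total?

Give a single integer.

Answer: 7

Derivation:
Acc 1: bank0 row1 -> MISS (open row1); precharges=0
Acc 2: bank1 row0 -> MISS (open row0); precharges=0
Acc 3: bank0 row1 -> HIT
Acc 4: bank1 row1 -> MISS (open row1); precharges=1
Acc 5: bank0 row3 -> MISS (open row3); precharges=2
Acc 6: bank0 row2 -> MISS (open row2); precharges=3
Acc 7: bank1 row2 -> MISS (open row2); precharges=4
Acc 8: bank0 row2 -> HIT
Acc 9: bank1 row2 -> HIT
Acc 10: bank1 row4 -> MISS (open row4); precharges=5
Acc 11: bank1 row0 -> MISS (open row0); precharges=6
Acc 12: bank1 row0 -> HIT
Acc 13: bank1 row3 -> MISS (open row3); precharges=7
Acc 14: bank1 row3 -> HIT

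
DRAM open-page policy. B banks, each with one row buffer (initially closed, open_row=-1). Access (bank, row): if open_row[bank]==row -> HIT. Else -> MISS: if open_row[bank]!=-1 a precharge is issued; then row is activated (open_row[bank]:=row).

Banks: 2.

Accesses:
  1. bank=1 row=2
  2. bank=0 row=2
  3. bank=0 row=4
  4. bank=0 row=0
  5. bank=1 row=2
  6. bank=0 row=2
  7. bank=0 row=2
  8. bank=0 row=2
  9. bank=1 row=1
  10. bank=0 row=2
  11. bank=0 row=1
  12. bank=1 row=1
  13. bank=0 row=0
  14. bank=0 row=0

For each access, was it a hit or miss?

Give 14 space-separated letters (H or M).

Acc 1: bank1 row2 -> MISS (open row2); precharges=0
Acc 2: bank0 row2 -> MISS (open row2); precharges=0
Acc 3: bank0 row4 -> MISS (open row4); precharges=1
Acc 4: bank0 row0 -> MISS (open row0); precharges=2
Acc 5: bank1 row2 -> HIT
Acc 6: bank0 row2 -> MISS (open row2); precharges=3
Acc 7: bank0 row2 -> HIT
Acc 8: bank0 row2 -> HIT
Acc 9: bank1 row1 -> MISS (open row1); precharges=4
Acc 10: bank0 row2 -> HIT
Acc 11: bank0 row1 -> MISS (open row1); precharges=5
Acc 12: bank1 row1 -> HIT
Acc 13: bank0 row0 -> MISS (open row0); precharges=6
Acc 14: bank0 row0 -> HIT

Answer: M M M M H M H H M H M H M H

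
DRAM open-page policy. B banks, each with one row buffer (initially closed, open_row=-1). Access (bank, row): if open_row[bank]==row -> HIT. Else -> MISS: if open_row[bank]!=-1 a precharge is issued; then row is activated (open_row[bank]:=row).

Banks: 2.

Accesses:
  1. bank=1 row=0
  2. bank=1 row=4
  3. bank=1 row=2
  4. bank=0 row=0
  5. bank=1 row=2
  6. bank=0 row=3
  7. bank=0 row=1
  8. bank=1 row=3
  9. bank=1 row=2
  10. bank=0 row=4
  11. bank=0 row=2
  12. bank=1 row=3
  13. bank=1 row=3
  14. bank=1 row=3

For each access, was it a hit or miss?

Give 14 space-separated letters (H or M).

Acc 1: bank1 row0 -> MISS (open row0); precharges=0
Acc 2: bank1 row4 -> MISS (open row4); precharges=1
Acc 3: bank1 row2 -> MISS (open row2); precharges=2
Acc 4: bank0 row0 -> MISS (open row0); precharges=2
Acc 5: bank1 row2 -> HIT
Acc 6: bank0 row3 -> MISS (open row3); precharges=3
Acc 7: bank0 row1 -> MISS (open row1); precharges=4
Acc 8: bank1 row3 -> MISS (open row3); precharges=5
Acc 9: bank1 row2 -> MISS (open row2); precharges=6
Acc 10: bank0 row4 -> MISS (open row4); precharges=7
Acc 11: bank0 row2 -> MISS (open row2); precharges=8
Acc 12: bank1 row3 -> MISS (open row3); precharges=9
Acc 13: bank1 row3 -> HIT
Acc 14: bank1 row3 -> HIT

Answer: M M M M H M M M M M M M H H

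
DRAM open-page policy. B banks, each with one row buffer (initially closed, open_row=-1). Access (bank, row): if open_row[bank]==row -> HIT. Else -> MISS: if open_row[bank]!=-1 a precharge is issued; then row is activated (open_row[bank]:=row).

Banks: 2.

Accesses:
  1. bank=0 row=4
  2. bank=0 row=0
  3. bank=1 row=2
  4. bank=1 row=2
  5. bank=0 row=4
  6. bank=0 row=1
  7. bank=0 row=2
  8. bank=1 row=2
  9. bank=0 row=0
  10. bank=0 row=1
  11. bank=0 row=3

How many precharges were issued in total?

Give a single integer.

Acc 1: bank0 row4 -> MISS (open row4); precharges=0
Acc 2: bank0 row0 -> MISS (open row0); precharges=1
Acc 3: bank1 row2 -> MISS (open row2); precharges=1
Acc 4: bank1 row2 -> HIT
Acc 5: bank0 row4 -> MISS (open row4); precharges=2
Acc 6: bank0 row1 -> MISS (open row1); precharges=3
Acc 7: bank0 row2 -> MISS (open row2); precharges=4
Acc 8: bank1 row2 -> HIT
Acc 9: bank0 row0 -> MISS (open row0); precharges=5
Acc 10: bank0 row1 -> MISS (open row1); precharges=6
Acc 11: bank0 row3 -> MISS (open row3); precharges=7

Answer: 7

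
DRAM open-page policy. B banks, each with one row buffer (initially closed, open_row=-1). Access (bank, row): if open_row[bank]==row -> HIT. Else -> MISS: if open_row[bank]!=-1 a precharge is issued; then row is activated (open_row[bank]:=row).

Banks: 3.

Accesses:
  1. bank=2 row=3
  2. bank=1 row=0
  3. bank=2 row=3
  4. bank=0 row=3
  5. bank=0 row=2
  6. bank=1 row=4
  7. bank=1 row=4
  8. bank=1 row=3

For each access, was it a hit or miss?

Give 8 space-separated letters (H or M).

Acc 1: bank2 row3 -> MISS (open row3); precharges=0
Acc 2: bank1 row0 -> MISS (open row0); precharges=0
Acc 3: bank2 row3 -> HIT
Acc 4: bank0 row3 -> MISS (open row3); precharges=0
Acc 5: bank0 row2 -> MISS (open row2); precharges=1
Acc 6: bank1 row4 -> MISS (open row4); precharges=2
Acc 7: bank1 row4 -> HIT
Acc 8: bank1 row3 -> MISS (open row3); precharges=3

Answer: M M H M M M H M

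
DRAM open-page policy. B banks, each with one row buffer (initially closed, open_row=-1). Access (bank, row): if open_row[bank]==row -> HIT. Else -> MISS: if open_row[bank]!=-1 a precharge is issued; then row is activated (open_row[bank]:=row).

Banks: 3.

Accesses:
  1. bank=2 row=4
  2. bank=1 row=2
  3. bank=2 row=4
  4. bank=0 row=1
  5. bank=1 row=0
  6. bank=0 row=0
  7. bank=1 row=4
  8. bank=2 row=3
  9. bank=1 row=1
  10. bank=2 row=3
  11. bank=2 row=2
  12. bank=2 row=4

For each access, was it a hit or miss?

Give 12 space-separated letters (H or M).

Answer: M M H M M M M M M H M M

Derivation:
Acc 1: bank2 row4 -> MISS (open row4); precharges=0
Acc 2: bank1 row2 -> MISS (open row2); precharges=0
Acc 3: bank2 row4 -> HIT
Acc 4: bank0 row1 -> MISS (open row1); precharges=0
Acc 5: bank1 row0 -> MISS (open row0); precharges=1
Acc 6: bank0 row0 -> MISS (open row0); precharges=2
Acc 7: bank1 row4 -> MISS (open row4); precharges=3
Acc 8: bank2 row3 -> MISS (open row3); precharges=4
Acc 9: bank1 row1 -> MISS (open row1); precharges=5
Acc 10: bank2 row3 -> HIT
Acc 11: bank2 row2 -> MISS (open row2); precharges=6
Acc 12: bank2 row4 -> MISS (open row4); precharges=7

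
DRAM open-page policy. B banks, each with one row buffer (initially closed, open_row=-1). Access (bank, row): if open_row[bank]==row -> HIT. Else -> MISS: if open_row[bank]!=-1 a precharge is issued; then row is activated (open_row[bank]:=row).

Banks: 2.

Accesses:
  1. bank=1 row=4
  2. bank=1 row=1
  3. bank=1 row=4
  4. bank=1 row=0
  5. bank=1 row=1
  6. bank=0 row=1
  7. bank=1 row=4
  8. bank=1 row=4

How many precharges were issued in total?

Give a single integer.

Answer: 5

Derivation:
Acc 1: bank1 row4 -> MISS (open row4); precharges=0
Acc 2: bank1 row1 -> MISS (open row1); precharges=1
Acc 3: bank1 row4 -> MISS (open row4); precharges=2
Acc 4: bank1 row0 -> MISS (open row0); precharges=3
Acc 5: bank1 row1 -> MISS (open row1); precharges=4
Acc 6: bank0 row1 -> MISS (open row1); precharges=4
Acc 7: bank1 row4 -> MISS (open row4); precharges=5
Acc 8: bank1 row4 -> HIT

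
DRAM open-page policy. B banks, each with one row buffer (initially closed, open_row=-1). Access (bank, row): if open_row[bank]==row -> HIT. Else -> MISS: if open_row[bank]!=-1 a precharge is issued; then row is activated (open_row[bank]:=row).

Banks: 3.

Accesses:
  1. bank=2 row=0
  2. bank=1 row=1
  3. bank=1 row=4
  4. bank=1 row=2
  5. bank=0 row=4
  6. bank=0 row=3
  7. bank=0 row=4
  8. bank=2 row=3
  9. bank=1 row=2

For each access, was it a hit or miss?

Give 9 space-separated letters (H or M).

Answer: M M M M M M M M H

Derivation:
Acc 1: bank2 row0 -> MISS (open row0); precharges=0
Acc 2: bank1 row1 -> MISS (open row1); precharges=0
Acc 3: bank1 row4 -> MISS (open row4); precharges=1
Acc 4: bank1 row2 -> MISS (open row2); precharges=2
Acc 5: bank0 row4 -> MISS (open row4); precharges=2
Acc 6: bank0 row3 -> MISS (open row3); precharges=3
Acc 7: bank0 row4 -> MISS (open row4); precharges=4
Acc 8: bank2 row3 -> MISS (open row3); precharges=5
Acc 9: bank1 row2 -> HIT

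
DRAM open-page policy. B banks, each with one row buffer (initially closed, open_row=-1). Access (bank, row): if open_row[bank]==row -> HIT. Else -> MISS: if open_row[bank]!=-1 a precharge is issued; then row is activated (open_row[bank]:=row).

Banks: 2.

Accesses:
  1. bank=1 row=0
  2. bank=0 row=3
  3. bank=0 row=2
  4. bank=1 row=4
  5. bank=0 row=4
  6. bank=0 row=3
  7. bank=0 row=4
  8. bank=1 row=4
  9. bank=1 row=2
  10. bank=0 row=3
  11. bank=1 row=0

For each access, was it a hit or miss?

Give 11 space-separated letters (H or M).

Acc 1: bank1 row0 -> MISS (open row0); precharges=0
Acc 2: bank0 row3 -> MISS (open row3); precharges=0
Acc 3: bank0 row2 -> MISS (open row2); precharges=1
Acc 4: bank1 row4 -> MISS (open row4); precharges=2
Acc 5: bank0 row4 -> MISS (open row4); precharges=3
Acc 6: bank0 row3 -> MISS (open row3); precharges=4
Acc 7: bank0 row4 -> MISS (open row4); precharges=5
Acc 8: bank1 row4 -> HIT
Acc 9: bank1 row2 -> MISS (open row2); precharges=6
Acc 10: bank0 row3 -> MISS (open row3); precharges=7
Acc 11: bank1 row0 -> MISS (open row0); precharges=8

Answer: M M M M M M M H M M M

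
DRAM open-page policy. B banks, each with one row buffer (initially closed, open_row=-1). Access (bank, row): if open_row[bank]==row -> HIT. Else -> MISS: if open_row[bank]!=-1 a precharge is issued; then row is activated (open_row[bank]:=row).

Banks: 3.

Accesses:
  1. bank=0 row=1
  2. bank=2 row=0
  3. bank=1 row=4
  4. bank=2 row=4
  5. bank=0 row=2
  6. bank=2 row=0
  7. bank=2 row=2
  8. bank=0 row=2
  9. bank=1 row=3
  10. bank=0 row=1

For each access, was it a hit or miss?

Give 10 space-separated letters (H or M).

Acc 1: bank0 row1 -> MISS (open row1); precharges=0
Acc 2: bank2 row0 -> MISS (open row0); precharges=0
Acc 3: bank1 row4 -> MISS (open row4); precharges=0
Acc 4: bank2 row4 -> MISS (open row4); precharges=1
Acc 5: bank0 row2 -> MISS (open row2); precharges=2
Acc 6: bank2 row0 -> MISS (open row0); precharges=3
Acc 7: bank2 row2 -> MISS (open row2); precharges=4
Acc 8: bank0 row2 -> HIT
Acc 9: bank1 row3 -> MISS (open row3); precharges=5
Acc 10: bank0 row1 -> MISS (open row1); precharges=6

Answer: M M M M M M M H M M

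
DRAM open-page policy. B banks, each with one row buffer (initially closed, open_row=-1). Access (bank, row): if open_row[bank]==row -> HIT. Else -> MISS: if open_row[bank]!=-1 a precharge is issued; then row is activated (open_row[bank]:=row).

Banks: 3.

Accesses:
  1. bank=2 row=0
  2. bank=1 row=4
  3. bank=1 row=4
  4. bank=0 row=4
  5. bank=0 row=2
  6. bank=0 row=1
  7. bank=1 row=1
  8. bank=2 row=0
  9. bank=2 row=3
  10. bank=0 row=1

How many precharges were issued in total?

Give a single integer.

Acc 1: bank2 row0 -> MISS (open row0); precharges=0
Acc 2: bank1 row4 -> MISS (open row4); precharges=0
Acc 3: bank1 row4 -> HIT
Acc 4: bank0 row4 -> MISS (open row4); precharges=0
Acc 5: bank0 row2 -> MISS (open row2); precharges=1
Acc 6: bank0 row1 -> MISS (open row1); precharges=2
Acc 7: bank1 row1 -> MISS (open row1); precharges=3
Acc 8: bank2 row0 -> HIT
Acc 9: bank2 row3 -> MISS (open row3); precharges=4
Acc 10: bank0 row1 -> HIT

Answer: 4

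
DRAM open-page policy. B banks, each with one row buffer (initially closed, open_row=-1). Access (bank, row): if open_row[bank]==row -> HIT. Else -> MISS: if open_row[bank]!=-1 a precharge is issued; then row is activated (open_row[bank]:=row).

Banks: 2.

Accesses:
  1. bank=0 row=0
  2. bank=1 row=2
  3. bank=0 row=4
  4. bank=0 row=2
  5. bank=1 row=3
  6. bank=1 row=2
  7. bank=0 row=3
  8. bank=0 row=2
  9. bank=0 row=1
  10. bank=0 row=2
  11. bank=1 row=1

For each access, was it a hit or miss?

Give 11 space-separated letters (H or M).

Acc 1: bank0 row0 -> MISS (open row0); precharges=0
Acc 2: bank1 row2 -> MISS (open row2); precharges=0
Acc 3: bank0 row4 -> MISS (open row4); precharges=1
Acc 4: bank0 row2 -> MISS (open row2); precharges=2
Acc 5: bank1 row3 -> MISS (open row3); precharges=3
Acc 6: bank1 row2 -> MISS (open row2); precharges=4
Acc 7: bank0 row3 -> MISS (open row3); precharges=5
Acc 8: bank0 row2 -> MISS (open row2); precharges=6
Acc 9: bank0 row1 -> MISS (open row1); precharges=7
Acc 10: bank0 row2 -> MISS (open row2); precharges=8
Acc 11: bank1 row1 -> MISS (open row1); precharges=9

Answer: M M M M M M M M M M M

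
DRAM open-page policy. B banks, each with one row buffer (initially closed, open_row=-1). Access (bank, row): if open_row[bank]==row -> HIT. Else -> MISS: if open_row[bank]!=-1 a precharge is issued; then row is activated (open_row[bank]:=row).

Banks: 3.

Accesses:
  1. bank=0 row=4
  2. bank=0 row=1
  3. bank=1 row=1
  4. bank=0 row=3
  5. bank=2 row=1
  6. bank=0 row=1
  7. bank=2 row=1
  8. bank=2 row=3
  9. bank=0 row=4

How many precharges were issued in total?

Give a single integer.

Acc 1: bank0 row4 -> MISS (open row4); precharges=0
Acc 2: bank0 row1 -> MISS (open row1); precharges=1
Acc 3: bank1 row1 -> MISS (open row1); precharges=1
Acc 4: bank0 row3 -> MISS (open row3); precharges=2
Acc 5: bank2 row1 -> MISS (open row1); precharges=2
Acc 6: bank0 row1 -> MISS (open row1); precharges=3
Acc 7: bank2 row1 -> HIT
Acc 8: bank2 row3 -> MISS (open row3); precharges=4
Acc 9: bank0 row4 -> MISS (open row4); precharges=5

Answer: 5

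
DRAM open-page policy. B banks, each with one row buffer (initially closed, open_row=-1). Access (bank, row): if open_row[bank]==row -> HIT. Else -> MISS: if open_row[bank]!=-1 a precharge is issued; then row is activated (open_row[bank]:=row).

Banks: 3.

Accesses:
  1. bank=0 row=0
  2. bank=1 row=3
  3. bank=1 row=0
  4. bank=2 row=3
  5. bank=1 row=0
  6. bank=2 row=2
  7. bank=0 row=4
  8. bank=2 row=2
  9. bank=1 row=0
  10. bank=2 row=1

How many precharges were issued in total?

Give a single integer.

Acc 1: bank0 row0 -> MISS (open row0); precharges=0
Acc 2: bank1 row3 -> MISS (open row3); precharges=0
Acc 3: bank1 row0 -> MISS (open row0); precharges=1
Acc 4: bank2 row3 -> MISS (open row3); precharges=1
Acc 5: bank1 row0 -> HIT
Acc 6: bank2 row2 -> MISS (open row2); precharges=2
Acc 7: bank0 row4 -> MISS (open row4); precharges=3
Acc 8: bank2 row2 -> HIT
Acc 9: bank1 row0 -> HIT
Acc 10: bank2 row1 -> MISS (open row1); precharges=4

Answer: 4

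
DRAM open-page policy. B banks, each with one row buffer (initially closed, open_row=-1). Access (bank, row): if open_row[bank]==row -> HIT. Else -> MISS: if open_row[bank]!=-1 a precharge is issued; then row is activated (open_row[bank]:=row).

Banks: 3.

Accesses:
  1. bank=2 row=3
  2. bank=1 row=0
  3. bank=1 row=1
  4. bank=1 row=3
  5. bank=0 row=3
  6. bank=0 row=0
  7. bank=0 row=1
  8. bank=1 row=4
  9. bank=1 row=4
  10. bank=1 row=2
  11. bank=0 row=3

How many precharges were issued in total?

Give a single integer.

Answer: 7

Derivation:
Acc 1: bank2 row3 -> MISS (open row3); precharges=0
Acc 2: bank1 row0 -> MISS (open row0); precharges=0
Acc 3: bank1 row1 -> MISS (open row1); precharges=1
Acc 4: bank1 row3 -> MISS (open row3); precharges=2
Acc 5: bank0 row3 -> MISS (open row3); precharges=2
Acc 6: bank0 row0 -> MISS (open row0); precharges=3
Acc 7: bank0 row1 -> MISS (open row1); precharges=4
Acc 8: bank1 row4 -> MISS (open row4); precharges=5
Acc 9: bank1 row4 -> HIT
Acc 10: bank1 row2 -> MISS (open row2); precharges=6
Acc 11: bank0 row3 -> MISS (open row3); precharges=7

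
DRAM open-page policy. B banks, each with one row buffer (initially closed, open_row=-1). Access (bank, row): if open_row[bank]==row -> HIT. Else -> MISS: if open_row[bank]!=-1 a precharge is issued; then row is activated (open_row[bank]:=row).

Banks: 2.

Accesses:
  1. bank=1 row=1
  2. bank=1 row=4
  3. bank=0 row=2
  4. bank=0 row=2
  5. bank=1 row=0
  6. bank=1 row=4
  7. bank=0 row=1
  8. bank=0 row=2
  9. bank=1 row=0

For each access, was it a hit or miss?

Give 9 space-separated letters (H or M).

Acc 1: bank1 row1 -> MISS (open row1); precharges=0
Acc 2: bank1 row4 -> MISS (open row4); precharges=1
Acc 3: bank0 row2 -> MISS (open row2); precharges=1
Acc 4: bank0 row2 -> HIT
Acc 5: bank1 row0 -> MISS (open row0); precharges=2
Acc 6: bank1 row4 -> MISS (open row4); precharges=3
Acc 7: bank0 row1 -> MISS (open row1); precharges=4
Acc 8: bank0 row2 -> MISS (open row2); precharges=5
Acc 9: bank1 row0 -> MISS (open row0); precharges=6

Answer: M M M H M M M M M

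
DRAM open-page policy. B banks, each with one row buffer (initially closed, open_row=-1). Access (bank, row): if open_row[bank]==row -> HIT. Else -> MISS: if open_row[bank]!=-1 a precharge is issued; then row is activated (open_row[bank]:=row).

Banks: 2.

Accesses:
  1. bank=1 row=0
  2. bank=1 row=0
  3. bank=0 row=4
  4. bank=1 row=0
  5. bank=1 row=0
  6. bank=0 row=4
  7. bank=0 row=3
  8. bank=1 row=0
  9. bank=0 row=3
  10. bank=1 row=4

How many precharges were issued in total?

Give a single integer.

Acc 1: bank1 row0 -> MISS (open row0); precharges=0
Acc 2: bank1 row0 -> HIT
Acc 3: bank0 row4 -> MISS (open row4); precharges=0
Acc 4: bank1 row0 -> HIT
Acc 5: bank1 row0 -> HIT
Acc 6: bank0 row4 -> HIT
Acc 7: bank0 row3 -> MISS (open row3); precharges=1
Acc 8: bank1 row0 -> HIT
Acc 9: bank0 row3 -> HIT
Acc 10: bank1 row4 -> MISS (open row4); precharges=2

Answer: 2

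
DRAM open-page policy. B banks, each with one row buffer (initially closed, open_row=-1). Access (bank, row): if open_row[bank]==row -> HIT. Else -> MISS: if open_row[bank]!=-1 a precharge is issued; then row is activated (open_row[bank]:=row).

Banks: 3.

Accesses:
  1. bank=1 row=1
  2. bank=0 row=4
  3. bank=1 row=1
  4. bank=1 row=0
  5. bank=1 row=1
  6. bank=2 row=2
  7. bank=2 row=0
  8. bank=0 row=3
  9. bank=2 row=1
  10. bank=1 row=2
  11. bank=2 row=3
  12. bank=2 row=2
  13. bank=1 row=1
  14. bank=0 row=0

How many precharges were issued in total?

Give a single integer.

Answer: 10

Derivation:
Acc 1: bank1 row1 -> MISS (open row1); precharges=0
Acc 2: bank0 row4 -> MISS (open row4); precharges=0
Acc 3: bank1 row1 -> HIT
Acc 4: bank1 row0 -> MISS (open row0); precharges=1
Acc 5: bank1 row1 -> MISS (open row1); precharges=2
Acc 6: bank2 row2 -> MISS (open row2); precharges=2
Acc 7: bank2 row0 -> MISS (open row0); precharges=3
Acc 8: bank0 row3 -> MISS (open row3); precharges=4
Acc 9: bank2 row1 -> MISS (open row1); precharges=5
Acc 10: bank1 row2 -> MISS (open row2); precharges=6
Acc 11: bank2 row3 -> MISS (open row3); precharges=7
Acc 12: bank2 row2 -> MISS (open row2); precharges=8
Acc 13: bank1 row1 -> MISS (open row1); precharges=9
Acc 14: bank0 row0 -> MISS (open row0); precharges=10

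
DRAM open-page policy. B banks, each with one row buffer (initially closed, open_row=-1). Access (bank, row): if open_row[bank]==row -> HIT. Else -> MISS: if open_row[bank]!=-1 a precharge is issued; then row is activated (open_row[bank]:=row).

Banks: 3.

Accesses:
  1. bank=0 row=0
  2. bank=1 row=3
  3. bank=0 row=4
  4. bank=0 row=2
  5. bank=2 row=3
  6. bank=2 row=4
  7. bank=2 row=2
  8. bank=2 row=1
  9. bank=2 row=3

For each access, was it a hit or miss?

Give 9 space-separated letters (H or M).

Answer: M M M M M M M M M

Derivation:
Acc 1: bank0 row0 -> MISS (open row0); precharges=0
Acc 2: bank1 row3 -> MISS (open row3); precharges=0
Acc 3: bank0 row4 -> MISS (open row4); precharges=1
Acc 4: bank0 row2 -> MISS (open row2); precharges=2
Acc 5: bank2 row3 -> MISS (open row3); precharges=2
Acc 6: bank2 row4 -> MISS (open row4); precharges=3
Acc 7: bank2 row2 -> MISS (open row2); precharges=4
Acc 8: bank2 row1 -> MISS (open row1); precharges=5
Acc 9: bank2 row3 -> MISS (open row3); precharges=6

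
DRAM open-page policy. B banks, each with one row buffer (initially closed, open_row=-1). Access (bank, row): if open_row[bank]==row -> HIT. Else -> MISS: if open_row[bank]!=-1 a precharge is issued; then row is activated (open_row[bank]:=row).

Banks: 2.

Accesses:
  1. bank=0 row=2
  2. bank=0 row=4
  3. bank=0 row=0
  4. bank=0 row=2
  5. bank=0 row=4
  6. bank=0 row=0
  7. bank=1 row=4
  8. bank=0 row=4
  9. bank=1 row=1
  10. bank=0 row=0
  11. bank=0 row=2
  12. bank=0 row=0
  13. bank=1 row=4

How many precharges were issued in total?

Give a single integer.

Acc 1: bank0 row2 -> MISS (open row2); precharges=0
Acc 2: bank0 row4 -> MISS (open row4); precharges=1
Acc 3: bank0 row0 -> MISS (open row0); precharges=2
Acc 4: bank0 row2 -> MISS (open row2); precharges=3
Acc 5: bank0 row4 -> MISS (open row4); precharges=4
Acc 6: bank0 row0 -> MISS (open row0); precharges=5
Acc 7: bank1 row4 -> MISS (open row4); precharges=5
Acc 8: bank0 row4 -> MISS (open row4); precharges=6
Acc 9: bank1 row1 -> MISS (open row1); precharges=7
Acc 10: bank0 row0 -> MISS (open row0); precharges=8
Acc 11: bank0 row2 -> MISS (open row2); precharges=9
Acc 12: bank0 row0 -> MISS (open row0); precharges=10
Acc 13: bank1 row4 -> MISS (open row4); precharges=11

Answer: 11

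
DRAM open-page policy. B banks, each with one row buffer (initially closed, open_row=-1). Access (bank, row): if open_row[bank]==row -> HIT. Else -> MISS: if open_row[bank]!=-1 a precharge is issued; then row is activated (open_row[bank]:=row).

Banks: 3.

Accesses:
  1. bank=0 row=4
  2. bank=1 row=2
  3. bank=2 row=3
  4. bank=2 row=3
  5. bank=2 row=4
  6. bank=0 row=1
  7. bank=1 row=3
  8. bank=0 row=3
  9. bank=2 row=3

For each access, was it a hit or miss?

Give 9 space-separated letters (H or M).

Acc 1: bank0 row4 -> MISS (open row4); precharges=0
Acc 2: bank1 row2 -> MISS (open row2); precharges=0
Acc 3: bank2 row3 -> MISS (open row3); precharges=0
Acc 4: bank2 row3 -> HIT
Acc 5: bank2 row4 -> MISS (open row4); precharges=1
Acc 6: bank0 row1 -> MISS (open row1); precharges=2
Acc 7: bank1 row3 -> MISS (open row3); precharges=3
Acc 8: bank0 row3 -> MISS (open row3); precharges=4
Acc 9: bank2 row3 -> MISS (open row3); precharges=5

Answer: M M M H M M M M M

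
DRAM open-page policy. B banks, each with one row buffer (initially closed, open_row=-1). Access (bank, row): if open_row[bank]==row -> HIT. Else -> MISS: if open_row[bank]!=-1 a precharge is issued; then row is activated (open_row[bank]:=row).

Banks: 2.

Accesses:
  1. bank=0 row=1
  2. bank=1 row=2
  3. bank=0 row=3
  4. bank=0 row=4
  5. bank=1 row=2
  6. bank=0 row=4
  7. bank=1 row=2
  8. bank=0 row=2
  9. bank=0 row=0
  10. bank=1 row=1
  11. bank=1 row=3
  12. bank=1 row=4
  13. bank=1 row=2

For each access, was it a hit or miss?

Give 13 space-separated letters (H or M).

Answer: M M M M H H H M M M M M M

Derivation:
Acc 1: bank0 row1 -> MISS (open row1); precharges=0
Acc 2: bank1 row2 -> MISS (open row2); precharges=0
Acc 3: bank0 row3 -> MISS (open row3); precharges=1
Acc 4: bank0 row4 -> MISS (open row4); precharges=2
Acc 5: bank1 row2 -> HIT
Acc 6: bank0 row4 -> HIT
Acc 7: bank1 row2 -> HIT
Acc 8: bank0 row2 -> MISS (open row2); precharges=3
Acc 9: bank0 row0 -> MISS (open row0); precharges=4
Acc 10: bank1 row1 -> MISS (open row1); precharges=5
Acc 11: bank1 row3 -> MISS (open row3); precharges=6
Acc 12: bank1 row4 -> MISS (open row4); precharges=7
Acc 13: bank1 row2 -> MISS (open row2); precharges=8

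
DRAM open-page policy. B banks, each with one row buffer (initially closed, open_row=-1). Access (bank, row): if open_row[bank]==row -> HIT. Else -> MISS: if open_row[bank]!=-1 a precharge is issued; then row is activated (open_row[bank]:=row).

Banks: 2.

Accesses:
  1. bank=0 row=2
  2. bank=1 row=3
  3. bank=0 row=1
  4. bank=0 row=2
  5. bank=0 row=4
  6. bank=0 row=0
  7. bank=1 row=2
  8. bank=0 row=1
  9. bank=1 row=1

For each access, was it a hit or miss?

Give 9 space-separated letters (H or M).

Acc 1: bank0 row2 -> MISS (open row2); precharges=0
Acc 2: bank1 row3 -> MISS (open row3); precharges=0
Acc 3: bank0 row1 -> MISS (open row1); precharges=1
Acc 4: bank0 row2 -> MISS (open row2); precharges=2
Acc 5: bank0 row4 -> MISS (open row4); precharges=3
Acc 6: bank0 row0 -> MISS (open row0); precharges=4
Acc 7: bank1 row2 -> MISS (open row2); precharges=5
Acc 8: bank0 row1 -> MISS (open row1); precharges=6
Acc 9: bank1 row1 -> MISS (open row1); precharges=7

Answer: M M M M M M M M M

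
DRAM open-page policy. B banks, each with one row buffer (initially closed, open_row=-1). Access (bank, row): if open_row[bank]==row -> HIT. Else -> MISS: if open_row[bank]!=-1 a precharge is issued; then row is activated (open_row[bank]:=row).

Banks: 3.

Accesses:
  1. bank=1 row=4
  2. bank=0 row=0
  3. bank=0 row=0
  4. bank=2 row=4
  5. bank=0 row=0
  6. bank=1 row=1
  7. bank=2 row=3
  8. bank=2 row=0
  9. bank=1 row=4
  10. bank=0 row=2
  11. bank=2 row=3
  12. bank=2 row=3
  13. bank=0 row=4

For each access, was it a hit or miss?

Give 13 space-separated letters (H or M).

Answer: M M H M H M M M M M M H M

Derivation:
Acc 1: bank1 row4 -> MISS (open row4); precharges=0
Acc 2: bank0 row0 -> MISS (open row0); precharges=0
Acc 3: bank0 row0 -> HIT
Acc 4: bank2 row4 -> MISS (open row4); precharges=0
Acc 5: bank0 row0 -> HIT
Acc 6: bank1 row1 -> MISS (open row1); precharges=1
Acc 7: bank2 row3 -> MISS (open row3); precharges=2
Acc 8: bank2 row0 -> MISS (open row0); precharges=3
Acc 9: bank1 row4 -> MISS (open row4); precharges=4
Acc 10: bank0 row2 -> MISS (open row2); precharges=5
Acc 11: bank2 row3 -> MISS (open row3); precharges=6
Acc 12: bank2 row3 -> HIT
Acc 13: bank0 row4 -> MISS (open row4); precharges=7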